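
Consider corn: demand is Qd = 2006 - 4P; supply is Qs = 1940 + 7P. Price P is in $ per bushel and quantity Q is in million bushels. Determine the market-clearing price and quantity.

Equating demand and supply, 2006 - 4P = 1940 + 7P gives 11P = 66, so P* = 6.
Substitute back: Q* = 2006 - 4(6) = 1982.

P* = 6, Q* = 1982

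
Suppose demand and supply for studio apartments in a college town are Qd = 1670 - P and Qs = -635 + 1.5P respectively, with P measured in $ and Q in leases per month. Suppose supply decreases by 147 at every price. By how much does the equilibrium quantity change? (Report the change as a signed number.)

Set Qd = Qs: 1670 - P = -635 + 1.5P, so 2305 = 2.5P and P* = 922.
Plugging P* into demand: Q* = 1670 - 922 = 748.
After the shift, supply is Qs = -782 + 1.5P.
New equilibrium: 2452 = 2.5P, so P = 980.8 and Q = 689.2.
ΔQ = 689.2 - 748 = -58.8.

ΔQ = -58.8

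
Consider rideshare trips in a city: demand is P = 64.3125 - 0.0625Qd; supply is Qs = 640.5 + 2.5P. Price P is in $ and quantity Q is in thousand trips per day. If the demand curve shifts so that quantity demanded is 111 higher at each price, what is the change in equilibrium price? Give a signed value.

Inverting to quantity form: Qd = 1029 - 16P.
Set Qd = Qs: 1029 - 16P = 640.5 + 2.5P, so 388.5 = 18.5P and P* = 21.
Plugging P* into demand: Q* = 1029 - 16(21) = 693.
After the shift, demand is Qd = 1140 - 16P.
New equilibrium: 499.5 = 18.5P, so P = 27 and Q = 708.
ΔP = 27 - 21 = 6.

ΔP = 6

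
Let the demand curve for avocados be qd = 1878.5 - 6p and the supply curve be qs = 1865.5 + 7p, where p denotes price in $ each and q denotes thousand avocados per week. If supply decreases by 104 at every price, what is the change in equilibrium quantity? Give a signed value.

Δq = -48

At equilibrium qd = qs, so 1878.5 - 6p = 1865.5 + 7p; collecting terms, 13 = 13p and p* = 1.
Substitute back: q* = 1878.5 - 6(1) = 1872.5.
After the shift, supply is qs = 1761.5 + 7p.
Re-solving, 13p = 117 gives p = 9 and q = 1824.5.
Δq = 1824.5 - 1872.5 = -48.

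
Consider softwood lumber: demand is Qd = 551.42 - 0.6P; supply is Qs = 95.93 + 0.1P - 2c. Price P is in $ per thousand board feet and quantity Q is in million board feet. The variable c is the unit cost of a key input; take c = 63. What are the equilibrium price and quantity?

P* = 830.7, Q* = 53

With c = 63, supply is Qs = -30.07 + 0.1P.
At equilibrium Qd = Qs, so 551.42 - 0.6P = -30.07 + 0.1P; collecting terms, 581.49 = 0.7P and P* = 830.7.
Plugging P* into demand: Q* = 551.42 - 0.6(830.7) = 53.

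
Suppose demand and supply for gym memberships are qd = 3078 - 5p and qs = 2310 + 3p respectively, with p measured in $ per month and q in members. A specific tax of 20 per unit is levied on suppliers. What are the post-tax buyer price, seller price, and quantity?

With a tax of 20 on suppliers, they supply based on the net price p_s = p_b - 20, so qs = 2250 + 3p_b.
Market clearing requires 3078 - 5p_b = 2250 + 3p_b; hence 828 = 8p_b and p_b = 103.5.
Then p_s = 103.5 - 20 = 83.5 and q = 3078 - 5(103.5) = 2560.5.

p_b = 103.5, p_s = 83.5, q = 2560.5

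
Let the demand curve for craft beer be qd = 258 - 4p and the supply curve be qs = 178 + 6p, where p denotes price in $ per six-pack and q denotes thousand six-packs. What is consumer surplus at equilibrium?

Consumer surplus = 6384.5

At equilibrium qd = qs, so 258 - 4p = 178 + 6p; collecting terms, 80 = 10p and p* = 8.
From the demand curve, q* = 258 - 4(8) = 226.
Demand choke price (qd = 0): p = 258/4 = 64.5. Consumer surplus = ½ × (64.5 - 8) × 226 = 6384.5.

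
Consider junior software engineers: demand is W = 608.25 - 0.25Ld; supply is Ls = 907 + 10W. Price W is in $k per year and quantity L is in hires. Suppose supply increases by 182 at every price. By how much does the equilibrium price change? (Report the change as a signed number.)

In direct form, Ld = 2433 - 4W.
At equilibrium Ld = Ls, so 2433 - 4W = 907 + 10W; collecting terms, 1526 = 14W and W* = 109.
Substitute back: L* = 2433 - 4(109) = 1997.
After the shift, supply is Ls = 1089 + 10W.
Re-solving, 14W = 1344 gives W = 96 and L = 2049.
ΔW = 96 - 109 = -13.

ΔW = -13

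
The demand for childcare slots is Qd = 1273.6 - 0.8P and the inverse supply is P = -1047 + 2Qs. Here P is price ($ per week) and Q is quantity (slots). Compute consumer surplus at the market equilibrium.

Consumer surplus = 412090

Inverting to quantity form: Qs = 523.5 + 0.5P.
Equating demand and supply, 1273.6 - 0.8P = 523.5 + 0.5P gives 1.3P = 750.1, so P* = 577.
Plugging P* into demand: Q* = 1273.6 - 0.8(577) = 812.
Demand choke price (Qd = 0): P = 1273.6/0.8 = 1592. Consumer surplus = ½ × (1592 - 577) × 812 = 412090.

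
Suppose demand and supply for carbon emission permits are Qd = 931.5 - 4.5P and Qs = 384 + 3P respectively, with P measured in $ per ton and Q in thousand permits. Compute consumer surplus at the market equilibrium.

Set Qd = Qs: 931.5 - 4.5P = 384 + 3P, so 547.5 = 7.5P and P* = 73.
Plugging P* into demand: Q* = 931.5 - 4.5(73) = 603.
Demand choke price (Qd = 0): P = 931.5/4.5 = 207. Consumer surplus = ½ × (207 - 73) × 603 = 40401.

Consumer surplus = 40401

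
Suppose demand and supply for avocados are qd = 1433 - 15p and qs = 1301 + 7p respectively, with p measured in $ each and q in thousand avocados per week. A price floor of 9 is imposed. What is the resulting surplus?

Surplus = 66

At p = 9: qd = 1298 and qs = 1364.
Surplus = qs - qd = 1364 - 1298 = 66.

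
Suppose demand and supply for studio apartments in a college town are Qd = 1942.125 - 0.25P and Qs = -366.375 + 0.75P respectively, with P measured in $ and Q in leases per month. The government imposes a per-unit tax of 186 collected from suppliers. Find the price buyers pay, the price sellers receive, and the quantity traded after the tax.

Suppliers keep P_s = P_b - 186 per unit, so supply in terms of the buyer price is Qs = -505.875 + 0.75P_b.
Equate demand and the shifted supply: 1942.125 - 0.25P_b = -505.875 + 0.75P_b, giving P_b = 2448, so P_b = 2448.
So P_s = 2262 and the quantity traded is Q = 1942.125 - 0.25(2448) = 1330.125.

P_b = 2448, P_s = 2262, Q = 1330.125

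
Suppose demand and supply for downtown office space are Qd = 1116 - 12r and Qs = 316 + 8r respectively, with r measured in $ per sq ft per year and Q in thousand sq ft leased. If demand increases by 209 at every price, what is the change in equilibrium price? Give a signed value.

The market clears where 1116 - 12r = 316 + 8r. Rearranging, 20r = 800, hence r* = 40.
Substitute back: Q* = 1116 - 12(40) = 636.
After the shift, demand is Qd = 1325 - 12r.
The new intersection has 1009 = 20r, i.e. r = 50.45, Q = 719.6.
Δr = 50.45 - 40 = 10.45.

Δr = 10.45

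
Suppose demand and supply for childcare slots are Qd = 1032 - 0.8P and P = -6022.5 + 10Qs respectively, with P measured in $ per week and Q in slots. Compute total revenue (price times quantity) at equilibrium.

Total revenue = 310375

Inverting to quantity form: Qs = 602.25 + 0.1P.
Set Qd = Qs: 1032 - 0.8P = 602.25 + 0.1P, so 429.75 = 0.9P and P* = 477.5.
From the demand curve, Q* = 1032 - 0.8(477.5) = 650.
Total revenue = P* × Q* = 477.5 × 650 = 310375.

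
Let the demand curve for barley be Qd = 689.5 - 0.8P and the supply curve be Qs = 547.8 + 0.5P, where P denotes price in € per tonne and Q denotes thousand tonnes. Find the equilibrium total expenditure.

Total expenditure = 65650.7

The market clears where 689.5 - 0.8P = 547.8 + 0.5P. Rearranging, 1.3P = 141.7, hence P* = 109.
Substitute back: Q* = 689.5 - 0.8(109) = 602.3.
Total expenditure = P* × Q* = 109 × 602.3 = 65650.7.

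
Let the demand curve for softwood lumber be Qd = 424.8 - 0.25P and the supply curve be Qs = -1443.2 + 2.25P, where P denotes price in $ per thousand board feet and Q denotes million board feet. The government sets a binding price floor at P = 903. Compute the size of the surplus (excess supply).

At P = 903: Qd = 199.05 and Qs = 588.55.
Surplus = Qs - Qd = 588.55 - 199.05 = 389.5.

Surplus = 389.5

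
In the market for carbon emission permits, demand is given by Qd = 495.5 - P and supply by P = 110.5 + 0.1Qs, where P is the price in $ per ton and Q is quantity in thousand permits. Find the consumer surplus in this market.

Consumer surplus = 61250

Inverting to quantity form: Qs = -1105 + 10P.
At equilibrium Qd = Qs, so 495.5 - P = -1105 + 10P; collecting terms, 1600.5 = 11P and P* = 145.5.
Then Q* = 495.5 - 145.5 = 350.
Demand choke price (Qd = 0): P = 495.5. Consumer surplus = ½ × (495.5 - 145.5) × 350 = 61250.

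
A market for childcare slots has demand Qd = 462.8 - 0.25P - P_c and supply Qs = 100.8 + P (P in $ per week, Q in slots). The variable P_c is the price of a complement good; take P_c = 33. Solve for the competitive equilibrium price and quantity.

With P_c = 33, demand is Qd = 429.8 - 0.25P.
The market clears where 429.8 - 0.25P = 100.8 + P. Rearranging, 1.25P = 329, hence P* = 263.2.
From the demand curve, Q* = 429.8 - 0.25(263.2) = 364.

P* = 263.2, Q* = 364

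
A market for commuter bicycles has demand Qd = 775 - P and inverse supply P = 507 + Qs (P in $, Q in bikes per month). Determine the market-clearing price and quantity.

P* = 641, Q* = 134

Rewriting in direct form: Qs = -507 + P.
At equilibrium Qd = Qs, so 775 - P = -507 + P; collecting terms, 1282 = 2P and P* = 641.
Plugging P* into demand: Q* = 775 - 641 = 134.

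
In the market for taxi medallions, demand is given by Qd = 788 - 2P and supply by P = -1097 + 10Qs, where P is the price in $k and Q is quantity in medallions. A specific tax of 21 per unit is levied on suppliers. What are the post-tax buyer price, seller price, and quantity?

P_b = 324, P_s = 303, Q = 140

Solving each curve for Q: Qs = 109.7 + 0.1P.
With a tax of 21 on suppliers, they supply based on the net price P_s = P_b - 21, so Qs = 107.6 + 0.1P_b.
Set Qd = Qs: 788 - 2P_b = 107.6 + 0.1P_b, so 680.4 = 2.1P_b and P_b = 324.
Then P_s = 324 - 21 = 303 and Q = 788 - 2(324) = 140.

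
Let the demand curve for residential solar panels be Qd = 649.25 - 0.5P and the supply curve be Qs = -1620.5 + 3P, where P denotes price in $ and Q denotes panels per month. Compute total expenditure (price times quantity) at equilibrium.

Total expenditure = 210762.5

The market clears where 649.25 - 0.5P = -1620.5 + 3P. Rearranging, 3.5P = 2269.75, hence P* = 648.5.
Then Q* = 649.25 - 0.5(648.5) = 325.
Total expenditure = P* × Q* = 648.5 × 325 = 210762.5.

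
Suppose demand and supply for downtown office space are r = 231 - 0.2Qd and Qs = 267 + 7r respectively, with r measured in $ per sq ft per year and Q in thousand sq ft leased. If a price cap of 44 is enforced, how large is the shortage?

Inverting to quantity form: Qd = 1155 - 5r.
Evaluating both curves at the ceiling price 44 gives Qd = 935, Qs = 575.
Shortage = Qd - Qs = 935 - 575 = 360.

Shortage = 360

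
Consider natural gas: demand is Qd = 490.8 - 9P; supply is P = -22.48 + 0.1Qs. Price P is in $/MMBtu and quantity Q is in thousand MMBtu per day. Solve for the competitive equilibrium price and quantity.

Inverting to quantity form: Qs = 224.8 + 10P.
Set Qd = Qs: 490.8 - 9P = 224.8 + 10P, so 266 = 19P and P* = 14.
Then Q* = 490.8 - 9(14) = 364.8.

P* = 14, Q* = 364.8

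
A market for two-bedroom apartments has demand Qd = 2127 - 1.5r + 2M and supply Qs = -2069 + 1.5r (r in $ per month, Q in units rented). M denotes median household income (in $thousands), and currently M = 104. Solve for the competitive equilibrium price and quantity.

r* = 1468, Q* = 133

With M = 104, demand is Qd = 2335 - 1.5r.
Equating demand and supply, 2335 - 1.5r = -2069 + 1.5r gives 3r = 4404, so r* = 1468.
Then Q* = 2335 - 1.5(1468) = 133.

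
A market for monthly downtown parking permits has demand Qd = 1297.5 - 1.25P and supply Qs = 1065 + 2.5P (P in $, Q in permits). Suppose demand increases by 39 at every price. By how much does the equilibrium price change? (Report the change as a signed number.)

Set Qd = Qs: 1297.5 - 1.25P = 1065 + 2.5P, so 232.5 = 3.75P and P* = 62.
From the demand curve, Q* = 1297.5 - 1.25(62) = 1220.
After the shift, demand is Qd = 1336.5 - 1.25P.
Re-solving, 3.75P = 271.5 gives P = 72.4 and Q = 1246.
ΔP = 72.4 - 62 = 10.4.

ΔP = 10.4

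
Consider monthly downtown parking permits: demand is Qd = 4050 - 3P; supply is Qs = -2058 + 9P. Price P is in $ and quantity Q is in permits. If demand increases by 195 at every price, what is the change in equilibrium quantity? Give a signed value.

ΔQ = 146.25

Equating demand and supply, 4050 - 3P = -2058 + 9P gives 12P = 6108, so P* = 509.
Plugging P* into demand: Q* = 4050 - 3(509) = 2523.
After the shift, demand is Qd = 4245 - 3P.
Re-solving, 12P = 6303 gives P = 525.25 and Q = 2669.25.
ΔQ = 2669.25 - 2523 = 146.25.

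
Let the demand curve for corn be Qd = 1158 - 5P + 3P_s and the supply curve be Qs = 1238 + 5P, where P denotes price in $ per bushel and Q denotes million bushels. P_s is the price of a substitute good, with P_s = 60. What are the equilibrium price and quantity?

P* = 10, Q* = 1288

With P_s = 60, demand is Qd = 1338 - 5P.
At equilibrium Qd = Qs, so 1338 - 5P = 1238 + 5P; collecting terms, 100 = 10P and P* = 10.
Substitute back: Q* = 1338 - 5(10) = 1288.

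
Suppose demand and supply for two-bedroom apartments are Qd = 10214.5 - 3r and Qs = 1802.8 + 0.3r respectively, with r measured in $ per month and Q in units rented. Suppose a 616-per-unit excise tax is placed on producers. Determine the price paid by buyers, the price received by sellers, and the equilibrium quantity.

The tax drives a wedge r_b - r_s = 616. Substituting r_s = r_b - 616 into supply: Qs = 1618 + 0.3r_b.
Set Qd = Qs: 10214.5 - 3r_b = 1618 + 0.3r_b, so 8596.5 = 3.3r_b and r_b = 2605.
So r_s = 1989 and the quantity traded is Q = 10214.5 - 3(2605) = 2399.5.

r_b = 2605, r_s = 1989, Q = 2399.5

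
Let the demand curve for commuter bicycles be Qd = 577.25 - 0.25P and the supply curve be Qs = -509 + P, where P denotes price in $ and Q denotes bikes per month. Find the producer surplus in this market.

Producer surplus = 64800

Set Qd = Qs: 577.25 - 0.25P = -509 + P, so 1086.25 = 1.25P and P* = 869.
From the demand curve, Q* = 577.25 - 0.25(869) = 360.
Supply choke price (Qs = 0): P = 509. Producer surplus = ½ × (869 - 509) × 360 = 64800.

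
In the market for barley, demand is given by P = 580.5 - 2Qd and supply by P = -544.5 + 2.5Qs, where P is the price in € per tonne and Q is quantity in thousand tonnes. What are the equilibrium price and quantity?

P* = 80.5, Q* = 250

Rewriting in direct form: Qd = 290.25 - 0.5P and Qs = 217.8 + 0.4P.
Equating demand and supply, 290.25 - 0.5P = 217.8 + 0.4P gives 0.9P = 72.45, so P* = 80.5.
Then Q* = 290.25 - 0.5(80.5) = 250.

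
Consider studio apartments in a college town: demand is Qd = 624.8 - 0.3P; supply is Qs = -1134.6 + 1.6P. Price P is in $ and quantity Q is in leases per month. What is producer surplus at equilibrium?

Producer surplus = 37627.8125

The market clears where 624.8 - 0.3P = -1134.6 + 1.6P. Rearranging, 1.9P = 1759.4, hence P* = 926.
From the demand curve, Q* = 624.8 - 0.3(926) = 347.
Supply choke price (Qs = 0): P = 709.125. Producer surplus = ½ × (926 - 709.125) × 347 = 37627.8125.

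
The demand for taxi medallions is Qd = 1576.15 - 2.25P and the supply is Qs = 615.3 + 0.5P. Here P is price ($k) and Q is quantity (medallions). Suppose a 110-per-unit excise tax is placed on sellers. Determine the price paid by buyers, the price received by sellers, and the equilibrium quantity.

The tax drives a wedge P_b - P_s = 110. Substituting P_s = P_b - 110 into supply: Qs = 560.3 + 0.5P_b.
Set Qd = Qs: 1576.15 - 2.25P_b = 560.3 + 0.5P_b, so 1015.85 = 2.75P_b and P_b = 369.4.
Then P_s = 369.4 - 110 = 259.4 and Q = 1576.15 - 2.25(369.4) = 745.

P_b = 369.4, P_s = 259.4, Q = 745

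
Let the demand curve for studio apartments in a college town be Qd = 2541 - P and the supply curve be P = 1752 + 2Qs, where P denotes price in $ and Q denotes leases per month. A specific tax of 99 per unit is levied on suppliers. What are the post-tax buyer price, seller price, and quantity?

Rewriting in direct form: Qs = -876 + 0.5P.
The tax drives a wedge P_b - P_s = 99. Substituting P_s = P_b - 99 into supply: Qs = -925.5 + 0.5P_b.
Equate demand and the shifted supply: 2541 - P_b = -925.5 + 0.5P_b, giving 1.5P_b = 3466.5, so P_b = 2311.
Then P_s = 2311 - 99 = 2212 and Q = 2541 - 2311 = 230.

P_b = 2311, P_s = 2212, Q = 230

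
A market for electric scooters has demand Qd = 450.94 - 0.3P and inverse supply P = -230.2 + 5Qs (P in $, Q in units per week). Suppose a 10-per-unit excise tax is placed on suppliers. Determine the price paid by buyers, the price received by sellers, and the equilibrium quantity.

Inverting to quantity form: Qs = 46.04 + 0.2P.
With a tax of 10 on suppliers, they supply based on the net price P_s = P_b - 10, so Qs = 44.04 + 0.2P_b.
Equate demand and the shifted supply: 450.94 - 0.3P_b = 44.04 + 0.2P_b, giving 0.5P_b = 406.9, so P_b = 813.8.
Then P_s = 813.8 - 10 = 803.8 and Q = 450.94 - 0.3(813.8) = 206.8.

P_b = 813.8, P_s = 803.8, Q = 206.8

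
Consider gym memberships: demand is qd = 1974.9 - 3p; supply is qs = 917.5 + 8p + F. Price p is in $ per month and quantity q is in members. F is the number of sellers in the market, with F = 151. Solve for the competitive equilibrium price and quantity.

p* = 82.4, q* = 1727.7

With F = 151, supply is qs = 1068.5 + 8p.
Set qd = qs: 1974.9 - 3p = 1068.5 + 8p, so 906.4 = 11p and p* = 82.4.
Substitute back: q* = 1974.9 - 3(82.4) = 1727.7.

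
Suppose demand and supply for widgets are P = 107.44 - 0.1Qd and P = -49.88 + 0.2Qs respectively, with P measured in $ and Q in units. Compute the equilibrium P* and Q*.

Solving each curve for Q: Qd = 1074.4 - 10P and Qs = 249.4 + 5P.
Set Qd = Qs: 1074.4 - 10P = 249.4 + 5P, so 825 = 15P and P* = 55.
Plugging P* into demand: Q* = 1074.4 - 10(55) = 524.4.

P* = 55, Q* = 524.4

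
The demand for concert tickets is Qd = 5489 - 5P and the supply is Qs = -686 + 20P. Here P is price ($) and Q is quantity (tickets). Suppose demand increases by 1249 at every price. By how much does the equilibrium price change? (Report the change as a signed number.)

ΔP = 49.96

Equating demand and supply, 5489 - 5P = -686 + 20P gives 25P = 6175, so P* = 247.
Plugging P* into demand: Q* = 5489 - 5(247) = 4254.
After the shift, demand is Qd = 6738 - 5P.
Re-solving, 25P = 7424 gives P = 296.96 and Q = 5253.2.
ΔP = 296.96 - 247 = 49.96.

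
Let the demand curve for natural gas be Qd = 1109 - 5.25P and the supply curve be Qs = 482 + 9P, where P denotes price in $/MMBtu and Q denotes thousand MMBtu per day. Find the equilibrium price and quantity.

At equilibrium Qd = Qs, so 1109 - 5.25P = 482 + 9P; collecting terms, 627 = 14.25P and P* = 44.
Then Q* = 1109 - 5.25(44) = 878.

P* = 44, Q* = 878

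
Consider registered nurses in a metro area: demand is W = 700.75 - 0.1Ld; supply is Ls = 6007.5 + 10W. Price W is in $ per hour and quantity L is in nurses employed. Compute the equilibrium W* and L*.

Inverting to quantity form: Ld = 7007.5 - 10W.
Equating demand and supply, 7007.5 - 10W = 6007.5 + 10W gives 20W = 1000, so W* = 50.
Then L* = 7007.5 - 10(50) = 6507.5.

W* = 50, L* = 6507.5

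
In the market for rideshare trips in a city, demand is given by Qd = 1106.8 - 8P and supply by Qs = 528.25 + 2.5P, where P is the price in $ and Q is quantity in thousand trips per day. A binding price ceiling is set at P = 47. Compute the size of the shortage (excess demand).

Evaluating both curves at the ceiling price 47 gives Qd = 730.8, Qs = 645.75.
Shortage = Qd - Qs = 730.8 - 645.75 = 85.05.

Shortage = 85.05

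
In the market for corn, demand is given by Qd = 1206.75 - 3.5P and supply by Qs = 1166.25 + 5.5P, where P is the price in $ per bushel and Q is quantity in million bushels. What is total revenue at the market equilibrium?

Equating demand and supply, 1206.75 - 3.5P = 1166.25 + 5.5P gives 9P = 40.5, so P* = 4.5.
Plugging P* into demand: Q* = 1206.75 - 3.5(4.5) = 1191.
Total revenue = P* × Q* = 4.5 × 1191 = 5359.5.

Total revenue = 5359.5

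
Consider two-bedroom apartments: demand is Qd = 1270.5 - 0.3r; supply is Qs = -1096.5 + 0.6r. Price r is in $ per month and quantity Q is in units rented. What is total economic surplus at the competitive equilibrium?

Total surplus = 579605.625

Equating demand and supply, 1270.5 - 0.3r = -1096.5 + 0.6r gives 0.9r = 2367, so r* = 2630.
Then Q* = 1270.5 - 0.3(2630) = 481.5.
Demand choke price = 4235; supply choke price = 1827.5. CS = ½(4235 - 2630)(481.5) = 386403.75; PS = ½(2630 - 1827.5)(481.5) = 193201.875. Total surplus = 579605.625.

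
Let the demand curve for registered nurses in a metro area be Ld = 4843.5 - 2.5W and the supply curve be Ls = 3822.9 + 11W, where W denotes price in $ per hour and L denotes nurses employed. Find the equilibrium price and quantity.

W* = 75.6, L* = 4654.5

At equilibrium Ld = Ls, so 4843.5 - 2.5W = 3822.9 + 11W; collecting terms, 1020.6 = 13.5W and W* = 75.6.
Then L* = 4843.5 - 2.5(75.6) = 4654.5.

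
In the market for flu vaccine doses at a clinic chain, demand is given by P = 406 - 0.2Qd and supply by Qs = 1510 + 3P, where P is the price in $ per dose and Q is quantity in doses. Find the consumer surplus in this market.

Inverting to quantity form: Qd = 2030 - 5P.
The market clears where 2030 - 5P = 1510 + 3P. Rearranging, 8P = 520, hence P* = 65.
Then Q* = 2030 - 5(65) = 1705.
Demand choke price (Qd = 0): P = 2030/5 = 406. Consumer surplus = ½ × (406 - 65) × 1705 = 290702.5.

Consumer surplus = 290702.5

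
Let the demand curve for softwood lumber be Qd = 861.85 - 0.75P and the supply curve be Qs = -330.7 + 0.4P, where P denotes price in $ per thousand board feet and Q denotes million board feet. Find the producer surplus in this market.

Producer surplus = 8841.0125

Equating demand and supply, 861.85 - 0.75P = -330.7 + 0.4P gives 1.15P = 1192.55, so P* = 1037.
Plugging P* into demand: Q* = 861.85 - 0.75(1037) = 84.1.
Supply choke price (Qs = 0): P = 826.75. Producer surplus = ½ × (1037 - 826.75) × 84.1 = 8841.0125.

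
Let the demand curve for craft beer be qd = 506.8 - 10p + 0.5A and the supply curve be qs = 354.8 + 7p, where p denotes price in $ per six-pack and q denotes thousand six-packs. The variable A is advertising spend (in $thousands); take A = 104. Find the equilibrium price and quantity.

With A = 104, demand is qd = 558.8 - 10p.
At equilibrium qd = qs, so 558.8 - 10p = 354.8 + 7p; collecting terms, 204 = 17p and p* = 12.
From the demand curve, q* = 558.8 - 10(12) = 438.8.

p* = 12, q* = 438.8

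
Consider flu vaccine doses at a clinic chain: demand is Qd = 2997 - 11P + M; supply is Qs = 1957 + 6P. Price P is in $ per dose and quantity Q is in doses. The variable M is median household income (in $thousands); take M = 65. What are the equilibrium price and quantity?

With M = 65, demand is Qd = 3062 - 11P.
At equilibrium Qd = Qs, so 3062 - 11P = 1957 + 6P; collecting terms, 1105 = 17P and P* = 65.
From the demand curve, Q* = 3062 - 11(65) = 2347.

P* = 65, Q* = 2347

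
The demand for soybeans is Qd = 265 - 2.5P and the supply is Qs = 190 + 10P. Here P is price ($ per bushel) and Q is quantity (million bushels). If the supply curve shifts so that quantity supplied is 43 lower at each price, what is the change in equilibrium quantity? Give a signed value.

Equating demand and supply, 265 - 2.5P = 190 + 10P gives 12.5P = 75, so P* = 6.
Substitute back: Q* = 265 - 2.5(6) = 250.
After the shift, supply is Qs = 147 + 10P.
Re-solving, 12.5P = 118 gives P = 9.44 and Q = 241.4.
ΔQ = 241.4 - 250 = -8.6.

ΔQ = -8.6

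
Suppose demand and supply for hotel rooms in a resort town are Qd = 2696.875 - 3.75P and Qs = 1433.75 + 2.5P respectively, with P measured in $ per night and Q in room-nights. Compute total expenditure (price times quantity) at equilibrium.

At equilibrium Qd = Qs, so 2696.875 - 3.75P = 1433.75 + 2.5P; collecting terms, 1263.125 = 6.25P and P* = 202.1.
Then Q* = 2696.875 - 3.75(202.1) = 1939.
Total expenditure = P* × Q* = 202.1 × 1939 = 391871.9.

Total expenditure = 391871.9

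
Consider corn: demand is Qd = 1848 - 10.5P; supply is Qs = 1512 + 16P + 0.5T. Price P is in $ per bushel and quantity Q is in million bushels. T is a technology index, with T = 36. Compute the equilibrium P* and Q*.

With T = 36, supply is Qs = 1530 + 16P.
The market clears where 1848 - 10.5P = 1530 + 16P. Rearranging, 26.5P = 318, hence P* = 12.
Substitute back: Q* = 1848 - 10.5(12) = 1722.

P* = 12, Q* = 1722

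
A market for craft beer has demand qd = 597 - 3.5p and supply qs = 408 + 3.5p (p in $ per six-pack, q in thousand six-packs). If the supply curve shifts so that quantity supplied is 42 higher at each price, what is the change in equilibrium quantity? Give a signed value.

Δq = 21

The market clears where 597 - 3.5p = 408 + 3.5p. Rearranging, 7p = 189, hence p* = 27.
Then q* = 597 - 3.5(27) = 502.5.
After the shift, supply is qs = 450 + 3.5p.
Re-solving, 7p = 147 gives p = 21 and q = 523.5.
Δq = 523.5 - 502.5 = 21.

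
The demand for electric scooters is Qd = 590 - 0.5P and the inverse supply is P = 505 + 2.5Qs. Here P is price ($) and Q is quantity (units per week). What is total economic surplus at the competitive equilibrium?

Total surplus = 50625

Solving each curve for Q: Qs = -202 + 0.4P.
The market clears where 590 - 0.5P = -202 + 0.4P. Rearranging, 0.9P = 792, hence P* = 880.
From the demand curve, Q* = 590 - 0.5(880) = 150.
Demand choke price = 1180; supply choke price = 505. CS = ½(1180 - 880)(150) = 22500; PS = ½(880 - 505)(150) = 28125. Total surplus = 50625.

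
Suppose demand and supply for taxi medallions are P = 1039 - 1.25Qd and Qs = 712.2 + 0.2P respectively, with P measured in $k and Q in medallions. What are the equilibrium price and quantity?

P* = 119, Q* = 736

Inverting to quantity form: Qd = 831.2 - 0.8P.
At equilibrium Qd = Qs, so 831.2 - 0.8P = 712.2 + 0.2P; collecting terms, 119 = P and P* = 119.
Then Q* = 831.2 - 0.8(119) = 736.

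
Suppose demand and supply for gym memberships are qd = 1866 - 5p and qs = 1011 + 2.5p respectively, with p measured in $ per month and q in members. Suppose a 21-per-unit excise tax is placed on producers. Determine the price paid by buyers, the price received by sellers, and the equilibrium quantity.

p_b = 121, p_s = 100, q = 1261

Producers keep p_s = p_b - 21 per unit, so supply in terms of the buyer price is qs = 958.5 + 2.5p_b.
Set qd = qs: 1866 - 5p_b = 958.5 + 2.5p_b, so 907.5 = 7.5p_b and p_b = 121.
So p_s = 100 and the quantity traded is q = 1866 - 5(121) = 1261.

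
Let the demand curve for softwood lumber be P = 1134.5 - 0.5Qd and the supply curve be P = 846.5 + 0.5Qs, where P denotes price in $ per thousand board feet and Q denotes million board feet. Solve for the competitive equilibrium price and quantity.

Inverting to quantity form: Qd = 2269 - 2P and Qs = -1693 + 2P.
The market clears where 2269 - 2P = -1693 + 2P. Rearranging, 4P = 3962, hence P* = 990.5.
Substitute back: Q* = 2269 - 2(990.5) = 288.

P* = 990.5, Q* = 288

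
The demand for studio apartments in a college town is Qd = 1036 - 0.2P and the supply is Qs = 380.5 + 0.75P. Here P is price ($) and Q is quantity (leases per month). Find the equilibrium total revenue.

Set Qd = Qs: 1036 - 0.2P = 380.5 + 0.75P, so 655.5 = 0.95P and P* = 690.
Then Q* = 1036 - 0.2(690) = 898.
Total revenue = P* × Q* = 690 × 898 = 619620.

Total revenue = 619620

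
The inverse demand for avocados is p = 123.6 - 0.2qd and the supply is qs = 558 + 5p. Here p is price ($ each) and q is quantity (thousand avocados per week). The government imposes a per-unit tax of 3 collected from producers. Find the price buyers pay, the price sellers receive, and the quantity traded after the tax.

p_b = 7.5, p_s = 4.5, q = 580.5

In direct form, qd = 618 - 5p.
With a tax of 3 on producers, they supply based on the net price p_s = p_b - 3, so qs = 543 + 5p_b.
Set qd = qs: 618 - 5p_b = 543 + 5p_b, so 75 = 10p_b and p_b = 7.5.
So p_s = 4.5 and the quantity traded is q = 618 - 5(7.5) = 580.5.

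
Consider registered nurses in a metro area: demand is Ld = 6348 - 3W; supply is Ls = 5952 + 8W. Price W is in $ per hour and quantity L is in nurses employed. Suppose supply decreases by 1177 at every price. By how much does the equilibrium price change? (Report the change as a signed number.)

ΔW = 107

Equating demand and supply, 6348 - 3W = 5952 + 8W gives 11W = 396, so W* = 36.
Then L* = 6348 - 3(36) = 6240.
After the shift, supply is Ls = 4775 + 8W.
New equilibrium: 1573 = 11W, so W = 143 and L = 5919.
ΔW = 143 - 36 = 107.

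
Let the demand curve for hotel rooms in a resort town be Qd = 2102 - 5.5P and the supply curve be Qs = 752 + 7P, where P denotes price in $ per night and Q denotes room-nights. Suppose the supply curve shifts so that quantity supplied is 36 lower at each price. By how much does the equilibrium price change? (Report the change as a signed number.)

Equating demand and supply, 2102 - 5.5P = 752 + 7P gives 12.5P = 1350, so P* = 108.
Substitute back: Q* = 2102 - 5.5(108) = 1508.
After the shift, supply is Qs = 716 + 7P.
The new intersection has 1386 = 12.5P, i.e. P = 110.88, Q = 1492.16.
ΔP = 110.88 - 108 = 2.88.

ΔP = 2.88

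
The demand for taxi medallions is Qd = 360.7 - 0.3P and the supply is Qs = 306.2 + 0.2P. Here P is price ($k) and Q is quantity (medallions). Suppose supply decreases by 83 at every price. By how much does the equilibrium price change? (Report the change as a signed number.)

The market clears where 360.7 - 0.3P = 306.2 + 0.2P. Rearranging, 0.5P = 54.5, hence P* = 109.
Plugging P* into demand: Q* = 360.7 - 0.3(109) = 328.
After the shift, supply is Qs = 223.2 + 0.2P.
New equilibrium: 137.5 = 0.5P, so P = 275 and Q = 278.2.
ΔP = 275 - 109 = 166.

ΔP = 166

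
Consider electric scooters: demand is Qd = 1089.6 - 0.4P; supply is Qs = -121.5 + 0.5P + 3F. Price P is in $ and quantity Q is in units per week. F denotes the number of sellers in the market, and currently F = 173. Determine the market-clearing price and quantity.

With F = 173, supply is Qs = 397.5 + 0.5P.
The market clears where 1089.6 - 0.4P = 397.5 + 0.5P. Rearranging, 0.9P = 692.1, hence P* = 769.
Plugging P* into demand: Q* = 1089.6 - 0.4(769) = 782.

P* = 769, Q* = 782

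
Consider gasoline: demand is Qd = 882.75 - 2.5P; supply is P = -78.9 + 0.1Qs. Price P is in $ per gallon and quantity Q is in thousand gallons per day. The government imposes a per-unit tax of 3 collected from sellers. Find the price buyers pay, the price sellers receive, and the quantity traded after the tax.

Inverting to quantity form: Qs = 789 + 10P.
With a tax of 3 on sellers, they supply based on the net price P_s = P_b - 3, so Qs = 759 + 10P_b.
Market clearing requires 882.75 - 2.5P_b = 759 + 10P_b; hence 123.75 = 12.5P_b and P_b = 9.9.
So P_s = 6.9 and the quantity traded is Q = 882.75 - 2.5(9.9) = 858.

P_b = 9.9, P_s = 6.9, Q = 858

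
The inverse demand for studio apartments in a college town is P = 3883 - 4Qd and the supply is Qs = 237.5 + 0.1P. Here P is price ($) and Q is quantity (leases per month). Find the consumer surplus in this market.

Inverting to quantity form: Qd = 970.75 - 0.25P.
Set Qd = Qs: 970.75 - 0.25P = 237.5 + 0.1P, so 733.25 = 0.35P and P* = 2095.
Then Q* = 970.75 - 0.25(2095) = 447.
Demand choke price (Qd = 0): P = 970.75/0.25 = 3883. Consumer surplus = ½ × (3883 - 2095) × 447 = 399618.

Consumer surplus = 399618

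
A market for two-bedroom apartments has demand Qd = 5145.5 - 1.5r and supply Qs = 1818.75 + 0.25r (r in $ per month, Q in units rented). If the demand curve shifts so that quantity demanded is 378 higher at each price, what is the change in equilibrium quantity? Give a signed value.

Equating demand and supply, 5145.5 - 1.5r = 1818.75 + 0.25r gives 1.75r = 3326.75, so r* = 1901.
From the demand curve, Q* = 5145.5 - 1.5(1901) = 2294.
After the shift, demand is Qd = 5523.5 - 1.5r.
The new intersection has 3704.75 = 1.75r, i.e. r = 2117, Q = 2348.
ΔQ = 2348 - 2294 = 54.

ΔQ = 54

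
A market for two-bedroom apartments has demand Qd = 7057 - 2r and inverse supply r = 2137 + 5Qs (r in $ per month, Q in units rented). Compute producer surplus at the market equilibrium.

Producer surplus = 160022.5

In direct form, Qs = -427.4 + 0.2r.
Equating demand and supply, 7057 - 2r = -427.4 + 0.2r gives 2.2r = 7484.4, so r* = 3402.
Then Q* = 7057 - 2(3402) = 253.
Supply choke price (Qs = 0): r = 2137. Producer surplus = ½ × (3402 - 2137) × 253 = 160022.5.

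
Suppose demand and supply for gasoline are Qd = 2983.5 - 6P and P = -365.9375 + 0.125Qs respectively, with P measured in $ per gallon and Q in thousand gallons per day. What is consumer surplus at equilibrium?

Consumer surplus = 729886.6875

Solving each curve for Q: Qs = 2927.5 + 8P.
The market clears where 2983.5 - 6P = 2927.5 + 8P. Rearranging, 14P = 56, hence P* = 4.
From the demand curve, Q* = 2983.5 - 6(4) = 2959.5.
Demand choke price (Qd = 0): P = 2983.5/6 = 497.25. Consumer surplus = ½ × (497.25 - 4) × 2959.5 = 729886.6875.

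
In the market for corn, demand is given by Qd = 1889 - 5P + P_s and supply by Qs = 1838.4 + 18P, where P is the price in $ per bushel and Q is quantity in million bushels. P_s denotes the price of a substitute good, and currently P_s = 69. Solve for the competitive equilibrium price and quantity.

P* = 5.2, Q* = 1932

With P_s = 69, demand is Qd = 1958 - 5P.
Set Qd = Qs: 1958 - 5P = 1838.4 + 18P, so 119.6 = 23P and P* = 5.2.
Then Q* = 1958 - 5(5.2) = 1932.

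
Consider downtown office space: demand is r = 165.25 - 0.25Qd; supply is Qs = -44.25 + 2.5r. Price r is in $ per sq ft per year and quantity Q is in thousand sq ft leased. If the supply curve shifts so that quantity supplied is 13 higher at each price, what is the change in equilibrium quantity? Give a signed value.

ΔQ = 8

In direct form, Qd = 661 - 4r.
At equilibrium Qd = Qs, so 661 - 4r = -44.25 + 2.5r; collecting terms, 705.25 = 6.5r and r* = 108.5.
Substitute back: Q* = 661 - 4(108.5) = 227.
After the shift, supply is Qs = -31.25 + 2.5r.
The new intersection has 692.25 = 6.5r, i.e. r = 106.5, Q = 235.
ΔQ = 235 - 227 = 8.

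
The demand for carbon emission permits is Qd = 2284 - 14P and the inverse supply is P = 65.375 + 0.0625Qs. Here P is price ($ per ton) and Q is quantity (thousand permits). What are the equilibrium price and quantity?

P* = 111, Q* = 730

Rewriting in direct form: Qs = -1046 + 16P.
The market clears where 2284 - 14P = -1046 + 16P. Rearranging, 30P = 3330, hence P* = 111.
Substitute back: Q* = 2284 - 14(111) = 730.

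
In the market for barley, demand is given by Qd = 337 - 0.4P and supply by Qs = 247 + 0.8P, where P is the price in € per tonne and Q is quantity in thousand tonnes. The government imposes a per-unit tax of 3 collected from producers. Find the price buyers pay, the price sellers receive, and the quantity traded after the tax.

Producers keep P_s = P_b - 3 per unit, so supply in terms of the buyer price is Qs = 244.6 + 0.8P_b.
Equate demand and the shifted supply: 337 - 0.4P_b = 244.6 + 0.8P_b, giving 1.2P_b = 92.4, so P_b = 77.
Then P_s = 77 - 3 = 74 and Q = 337 - 0.4(77) = 306.2.

P_b = 77, P_s = 74, Q = 306.2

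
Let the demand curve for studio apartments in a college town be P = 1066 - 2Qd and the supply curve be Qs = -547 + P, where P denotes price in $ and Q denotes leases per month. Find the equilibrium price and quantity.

In direct form, Qd = 533 - 0.5P.
The market clears where 533 - 0.5P = -547 + P. Rearranging, 1.5P = 1080, hence P* = 720.
Then Q* = 533 - 0.5(720) = 173.

P* = 720, Q* = 173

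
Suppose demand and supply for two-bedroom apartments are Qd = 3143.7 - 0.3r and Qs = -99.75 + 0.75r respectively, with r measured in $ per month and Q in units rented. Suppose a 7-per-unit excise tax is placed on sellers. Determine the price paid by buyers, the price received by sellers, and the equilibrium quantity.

The tax drives a wedge r_b - r_s = 7. Substituting r_s = r_b - 7 into supply: Qs = -105 + 0.75r_b.
Equate demand and the shifted supply: 3143.7 - 0.3r_b = -105 + 0.75r_b, giving 1.05r_b = 3248.7, so r_b = 3094.
Then r_s = 3094 - 7 = 3087 and Q = 3143.7 - 0.3(3094) = 2215.5.

r_b = 3094, r_s = 3087, Q = 2215.5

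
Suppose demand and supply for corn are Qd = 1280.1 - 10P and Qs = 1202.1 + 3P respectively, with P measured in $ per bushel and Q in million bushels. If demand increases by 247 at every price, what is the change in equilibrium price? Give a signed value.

ΔP = 19

Set Qd = Qs: 1280.1 - 10P = 1202.1 + 3P, so 78 = 13P and P* = 6.
Plugging P* into demand: Q* = 1280.1 - 10(6) = 1220.1.
After the shift, demand is Qd = 1527.1 - 10P.
The new intersection has 325 = 13P, i.e. P = 25, Q = 1277.1.
ΔP = 25 - 6 = 19.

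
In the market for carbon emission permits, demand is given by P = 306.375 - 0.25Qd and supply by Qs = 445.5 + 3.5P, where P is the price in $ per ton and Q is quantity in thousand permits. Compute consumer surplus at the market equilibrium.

Rewriting in direct form: Qd = 1225.5 - 4P.
Equating demand and supply, 1225.5 - 4P = 445.5 + 3.5P gives 7.5P = 780, so P* = 104.
Then Q* = 1225.5 - 4(104) = 809.5.
Demand choke price (Qd = 0): P = 1225.5/4 = 306.375. Consumer surplus = ½ × (306.375 - 104) × 809.5 = 81911.28125.

Consumer surplus = 81911.28125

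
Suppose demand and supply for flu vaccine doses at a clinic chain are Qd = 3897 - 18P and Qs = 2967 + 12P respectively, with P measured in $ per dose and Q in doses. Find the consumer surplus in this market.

At equilibrium Qd = Qs, so 3897 - 18P = 2967 + 12P; collecting terms, 930 = 30P and P* = 31.
Plugging P* into demand: Q* = 3897 - 18(31) = 3339.
Demand choke price (Qd = 0): P = 3897/18 = 216.5. Consumer surplus = ½ × (216.5 - 31) × 3339 = 309692.25.

Consumer surplus = 309692.25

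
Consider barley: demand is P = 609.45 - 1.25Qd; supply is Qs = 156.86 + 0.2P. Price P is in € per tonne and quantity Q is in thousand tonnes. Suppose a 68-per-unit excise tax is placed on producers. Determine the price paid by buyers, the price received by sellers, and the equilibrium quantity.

Rewriting in direct form: Qd = 487.56 - 0.8P.
With a tax of 68 on producers, they supply based on the net price P_s = P_b - 68, so Qs = 143.26 + 0.2P_b.
Equate demand and the shifted supply: 487.56 - 0.8P_b = 143.26 + 0.2P_b, giving P_b = 344.3, so P_b = 344.3.
Then P_s = 344.3 - 68 = 276.3 and Q = 487.56 - 0.8(344.3) = 212.12.

P_b = 344.3, P_s = 276.3, Q = 212.12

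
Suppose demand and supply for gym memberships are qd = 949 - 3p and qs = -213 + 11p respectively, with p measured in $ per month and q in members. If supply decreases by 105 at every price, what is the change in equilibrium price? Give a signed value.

Equating demand and supply, 949 - 3p = -213 + 11p gives 14p = 1162, so p* = 83.
Plugging p* into demand: q* = 949 - 3(83) = 700.
After the shift, supply is qs = -318 + 11p.
Re-solving, 14p = 1267 gives p = 90.5 and q = 677.5.
Δp = 90.5 - 83 = 7.5.

Δp = 7.5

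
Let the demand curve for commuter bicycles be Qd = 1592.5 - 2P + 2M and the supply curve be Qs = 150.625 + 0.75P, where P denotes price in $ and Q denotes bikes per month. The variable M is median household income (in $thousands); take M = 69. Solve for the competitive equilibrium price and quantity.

P* = 574.5, Q* = 581.5

With M = 69, demand is Qd = 1730.5 - 2P.
At equilibrium Qd = Qs, so 1730.5 - 2P = 150.625 + 0.75P; collecting terms, 1579.875 = 2.75P and P* = 574.5.
Plugging P* into demand: Q* = 1730.5 - 2(574.5) = 581.5.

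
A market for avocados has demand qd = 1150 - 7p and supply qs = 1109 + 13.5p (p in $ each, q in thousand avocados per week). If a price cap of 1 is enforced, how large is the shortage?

With p fixed at 1, quantity demanded is 1143 and quantity supplied is 1122.5.
Shortage = qd - qs = 1143 - 1122.5 = 20.5.

Shortage = 20.5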